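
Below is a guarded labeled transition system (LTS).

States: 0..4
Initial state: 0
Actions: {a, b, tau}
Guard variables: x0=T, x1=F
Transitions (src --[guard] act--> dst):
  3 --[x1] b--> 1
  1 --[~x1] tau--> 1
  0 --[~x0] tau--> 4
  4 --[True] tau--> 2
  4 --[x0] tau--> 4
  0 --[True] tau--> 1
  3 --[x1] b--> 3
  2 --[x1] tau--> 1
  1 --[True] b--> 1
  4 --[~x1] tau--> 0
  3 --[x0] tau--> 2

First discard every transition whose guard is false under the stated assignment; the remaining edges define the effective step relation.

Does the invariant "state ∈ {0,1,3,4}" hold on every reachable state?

Answer: INVARIANT HOLDS

Trace:
Safe = {0,1,3,4}
R = {0,1}
  0: ✓
  1: ✓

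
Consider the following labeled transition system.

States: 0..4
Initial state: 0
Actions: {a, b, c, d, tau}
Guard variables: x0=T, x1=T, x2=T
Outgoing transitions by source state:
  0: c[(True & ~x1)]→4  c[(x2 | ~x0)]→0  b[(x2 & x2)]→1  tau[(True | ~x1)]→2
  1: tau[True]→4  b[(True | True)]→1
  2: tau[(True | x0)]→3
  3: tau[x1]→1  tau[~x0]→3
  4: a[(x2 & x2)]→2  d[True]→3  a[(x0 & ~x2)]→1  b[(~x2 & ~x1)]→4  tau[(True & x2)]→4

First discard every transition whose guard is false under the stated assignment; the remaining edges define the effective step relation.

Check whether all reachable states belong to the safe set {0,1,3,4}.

Answer: INVARIANT VIOLATED at state 2

Trace:
Allowed set {0,1,3,4}
Reachable = {0,1,2,3,4}
  0: safe
  1: safe
  2: ✗ unsafe
  3: safe
  4: safe
counterexample path to 2: tau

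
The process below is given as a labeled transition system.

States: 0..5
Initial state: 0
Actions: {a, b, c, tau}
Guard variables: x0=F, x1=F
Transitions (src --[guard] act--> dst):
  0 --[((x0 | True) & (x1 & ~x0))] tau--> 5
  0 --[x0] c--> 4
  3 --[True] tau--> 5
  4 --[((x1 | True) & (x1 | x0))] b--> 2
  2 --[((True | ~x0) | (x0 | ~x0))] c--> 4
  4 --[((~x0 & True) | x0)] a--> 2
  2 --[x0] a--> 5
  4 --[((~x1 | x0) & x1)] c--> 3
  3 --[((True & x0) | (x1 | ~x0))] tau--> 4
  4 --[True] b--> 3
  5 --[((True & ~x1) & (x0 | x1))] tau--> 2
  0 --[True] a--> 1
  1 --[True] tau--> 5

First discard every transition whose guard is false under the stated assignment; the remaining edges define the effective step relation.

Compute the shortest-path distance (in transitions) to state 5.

Breadth-first toward 5:
  depth 0: {0}
  depth 1: {1}
  depth 2: {5}
first hit 5 at d=2 via a·tau

Answer: 2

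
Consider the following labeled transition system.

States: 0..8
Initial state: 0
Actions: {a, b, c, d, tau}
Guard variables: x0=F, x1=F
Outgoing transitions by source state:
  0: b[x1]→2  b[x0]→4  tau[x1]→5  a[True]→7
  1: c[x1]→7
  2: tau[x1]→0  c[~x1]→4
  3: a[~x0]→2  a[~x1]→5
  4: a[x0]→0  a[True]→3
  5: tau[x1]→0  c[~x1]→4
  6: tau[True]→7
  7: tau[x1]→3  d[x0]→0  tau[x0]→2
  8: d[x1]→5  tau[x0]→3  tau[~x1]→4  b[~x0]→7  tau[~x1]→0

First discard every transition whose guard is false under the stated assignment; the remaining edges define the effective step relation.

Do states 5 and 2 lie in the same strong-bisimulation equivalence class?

Answer: BISIMILAR

Working:
Bisimulation quotient by refinement:
  π0 = {{0,1,2,3,4,5,6,7,8}}
  π1 = {{0,3,4},{1,7},{2,5},{6},{8}}
  π2 = {{0},{1,7},{2,5},{3},{4},{6},{8}}
7 equivalence class(es) (converged in 3)
5∈{2,5}, 2∈{2,5}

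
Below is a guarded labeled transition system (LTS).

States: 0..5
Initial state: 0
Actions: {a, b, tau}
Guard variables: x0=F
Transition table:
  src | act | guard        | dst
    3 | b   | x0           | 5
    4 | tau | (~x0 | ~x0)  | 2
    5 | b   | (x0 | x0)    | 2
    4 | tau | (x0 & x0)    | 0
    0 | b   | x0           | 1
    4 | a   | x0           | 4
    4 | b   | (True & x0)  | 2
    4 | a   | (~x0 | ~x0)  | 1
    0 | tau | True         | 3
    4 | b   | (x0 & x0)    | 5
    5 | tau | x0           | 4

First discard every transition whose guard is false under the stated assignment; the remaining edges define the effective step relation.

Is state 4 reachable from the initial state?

3 transition(s) survive guard evaluation.
depth 0: {0}
depth 1: {3}  now seen {0,3}
Reach set: {0,3}

Answer: UNREACHABLE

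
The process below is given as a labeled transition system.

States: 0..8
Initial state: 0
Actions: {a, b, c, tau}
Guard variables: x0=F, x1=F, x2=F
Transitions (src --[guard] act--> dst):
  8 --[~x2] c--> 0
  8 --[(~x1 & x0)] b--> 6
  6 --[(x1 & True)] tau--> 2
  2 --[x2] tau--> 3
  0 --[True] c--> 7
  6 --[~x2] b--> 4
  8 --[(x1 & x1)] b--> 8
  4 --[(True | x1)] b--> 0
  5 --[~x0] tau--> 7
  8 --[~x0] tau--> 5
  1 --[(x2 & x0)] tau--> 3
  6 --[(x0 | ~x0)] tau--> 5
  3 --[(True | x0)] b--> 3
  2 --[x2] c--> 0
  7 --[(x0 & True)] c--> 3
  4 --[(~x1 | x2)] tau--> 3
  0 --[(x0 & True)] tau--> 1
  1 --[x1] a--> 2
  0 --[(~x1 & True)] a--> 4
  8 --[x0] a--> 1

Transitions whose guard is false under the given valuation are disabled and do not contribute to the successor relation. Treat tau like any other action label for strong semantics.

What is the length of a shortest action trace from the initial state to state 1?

Answer: UNREACHABLE

Analysis:
Breadth-first toward 1:
  depth 0: {0}
  depth 1: {4,7}
  depth 2: {3}
1 never appears.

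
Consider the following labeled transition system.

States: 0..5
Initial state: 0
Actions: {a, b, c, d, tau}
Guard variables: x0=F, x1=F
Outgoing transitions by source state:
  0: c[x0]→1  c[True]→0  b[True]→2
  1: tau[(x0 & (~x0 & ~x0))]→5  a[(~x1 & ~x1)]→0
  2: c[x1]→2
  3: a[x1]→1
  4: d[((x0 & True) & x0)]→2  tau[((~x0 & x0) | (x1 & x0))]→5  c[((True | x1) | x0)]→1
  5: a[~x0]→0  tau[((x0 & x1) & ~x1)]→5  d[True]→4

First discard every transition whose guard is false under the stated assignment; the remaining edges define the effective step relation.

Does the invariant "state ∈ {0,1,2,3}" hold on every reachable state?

Answer: INVARIANT HOLDS

Trace:
Safe = {0,1,2,3}
Reachable = {0,2}
  0: safe
  2: safe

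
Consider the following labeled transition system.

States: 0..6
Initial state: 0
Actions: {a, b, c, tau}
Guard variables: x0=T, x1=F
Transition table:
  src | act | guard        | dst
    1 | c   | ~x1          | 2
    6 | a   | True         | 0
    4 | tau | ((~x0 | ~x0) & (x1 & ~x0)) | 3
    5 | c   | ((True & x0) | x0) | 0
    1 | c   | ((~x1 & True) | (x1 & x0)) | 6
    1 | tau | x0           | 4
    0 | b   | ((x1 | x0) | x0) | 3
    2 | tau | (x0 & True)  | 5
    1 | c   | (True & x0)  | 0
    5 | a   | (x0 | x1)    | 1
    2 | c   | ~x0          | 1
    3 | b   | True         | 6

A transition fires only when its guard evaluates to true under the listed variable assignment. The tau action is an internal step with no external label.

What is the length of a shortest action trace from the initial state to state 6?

Layered search for 6:
  depth 0: {0}
  depth 1: {3}
  depth 2: {6}
6 enters at depth 2; path b·b

Answer: 2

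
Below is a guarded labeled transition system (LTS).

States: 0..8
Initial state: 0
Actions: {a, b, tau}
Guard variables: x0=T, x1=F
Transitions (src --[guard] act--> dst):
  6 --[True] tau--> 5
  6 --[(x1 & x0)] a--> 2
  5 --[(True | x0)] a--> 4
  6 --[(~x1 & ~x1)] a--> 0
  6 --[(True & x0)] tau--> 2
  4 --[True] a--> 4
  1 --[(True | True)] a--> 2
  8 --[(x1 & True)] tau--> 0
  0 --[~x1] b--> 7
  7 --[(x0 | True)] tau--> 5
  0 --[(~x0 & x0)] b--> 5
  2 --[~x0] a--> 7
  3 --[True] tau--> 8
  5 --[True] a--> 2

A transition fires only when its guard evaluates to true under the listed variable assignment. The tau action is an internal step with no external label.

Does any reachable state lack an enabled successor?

R = {0,2,4,5,7}
  0: b→7  [1 exit(s)]
  2: ∅  [no exit]
  4: a→4  [1 exit(s)]
  5: a→2  a→4  [2 exit(s)]
  7: tau→5  [1 exit(s)]
trace reaching 2: b·tau·a

Answer: DEADLOCK at state 2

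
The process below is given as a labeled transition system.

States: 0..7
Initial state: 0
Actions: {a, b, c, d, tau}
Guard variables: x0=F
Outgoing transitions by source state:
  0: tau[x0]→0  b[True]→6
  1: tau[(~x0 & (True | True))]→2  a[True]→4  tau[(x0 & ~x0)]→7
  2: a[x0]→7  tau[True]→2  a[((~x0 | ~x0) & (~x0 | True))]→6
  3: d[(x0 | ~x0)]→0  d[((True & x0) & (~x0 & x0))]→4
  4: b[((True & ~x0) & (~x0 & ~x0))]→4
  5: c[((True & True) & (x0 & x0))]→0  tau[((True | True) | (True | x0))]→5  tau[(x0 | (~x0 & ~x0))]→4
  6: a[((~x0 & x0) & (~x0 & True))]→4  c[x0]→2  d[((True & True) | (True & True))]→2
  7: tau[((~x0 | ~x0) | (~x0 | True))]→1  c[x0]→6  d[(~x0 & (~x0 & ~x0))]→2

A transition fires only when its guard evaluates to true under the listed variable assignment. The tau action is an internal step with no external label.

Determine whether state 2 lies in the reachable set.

Answer: REACHABLE

Working:
After dropping false guards: 12 live edges.
depth 0: {0}
depth 1: {6}  total {0,6}
depth 2: {2}  total {0,2,6}
Reachable = {0,2,6}
witness 2: b·d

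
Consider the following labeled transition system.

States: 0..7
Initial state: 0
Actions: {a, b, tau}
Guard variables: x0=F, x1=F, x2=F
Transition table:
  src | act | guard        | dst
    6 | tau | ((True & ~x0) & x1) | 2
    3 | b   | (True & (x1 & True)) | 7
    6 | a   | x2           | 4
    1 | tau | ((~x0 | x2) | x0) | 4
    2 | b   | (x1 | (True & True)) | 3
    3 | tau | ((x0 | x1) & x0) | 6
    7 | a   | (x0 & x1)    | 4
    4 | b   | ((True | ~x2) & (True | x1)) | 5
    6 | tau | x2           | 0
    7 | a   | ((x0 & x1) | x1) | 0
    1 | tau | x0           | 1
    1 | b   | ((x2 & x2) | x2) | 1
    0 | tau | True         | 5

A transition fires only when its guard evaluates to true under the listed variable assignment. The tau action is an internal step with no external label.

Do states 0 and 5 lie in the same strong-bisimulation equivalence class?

Compute ~ classes (split until stable):
  round 0: {{0,1,2,3,4,5,6,7}}
  round 1: {{0,1},{2,4},{3,5,6,7}}
  round 2: {{0},{1},{2,4},{3,5,6,7}}
4 equivalence class(es) (converged in 3)
[0]={0}  [5]={3,5,6,7}

Answer: NOT BISIMILAR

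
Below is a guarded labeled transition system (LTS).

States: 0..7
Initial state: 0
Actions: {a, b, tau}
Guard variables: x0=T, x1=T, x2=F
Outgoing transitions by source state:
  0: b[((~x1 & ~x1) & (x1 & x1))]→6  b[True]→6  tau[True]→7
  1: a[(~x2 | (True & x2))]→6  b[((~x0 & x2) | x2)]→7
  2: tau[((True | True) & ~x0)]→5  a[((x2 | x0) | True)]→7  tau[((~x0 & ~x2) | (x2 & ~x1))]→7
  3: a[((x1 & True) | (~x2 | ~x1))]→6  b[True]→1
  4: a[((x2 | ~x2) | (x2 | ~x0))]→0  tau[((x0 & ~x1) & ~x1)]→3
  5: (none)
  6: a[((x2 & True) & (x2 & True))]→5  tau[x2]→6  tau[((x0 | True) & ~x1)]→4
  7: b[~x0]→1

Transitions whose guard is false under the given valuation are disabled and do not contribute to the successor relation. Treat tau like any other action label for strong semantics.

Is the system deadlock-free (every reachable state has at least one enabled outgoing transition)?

Reachable = {0,6,7}
  0: b→6  tau→7  [2 exit(s)]
  6: ∅  [no exit]
  7: ∅  [no exit]
witness 6: b

Answer: DEADLOCK at state 6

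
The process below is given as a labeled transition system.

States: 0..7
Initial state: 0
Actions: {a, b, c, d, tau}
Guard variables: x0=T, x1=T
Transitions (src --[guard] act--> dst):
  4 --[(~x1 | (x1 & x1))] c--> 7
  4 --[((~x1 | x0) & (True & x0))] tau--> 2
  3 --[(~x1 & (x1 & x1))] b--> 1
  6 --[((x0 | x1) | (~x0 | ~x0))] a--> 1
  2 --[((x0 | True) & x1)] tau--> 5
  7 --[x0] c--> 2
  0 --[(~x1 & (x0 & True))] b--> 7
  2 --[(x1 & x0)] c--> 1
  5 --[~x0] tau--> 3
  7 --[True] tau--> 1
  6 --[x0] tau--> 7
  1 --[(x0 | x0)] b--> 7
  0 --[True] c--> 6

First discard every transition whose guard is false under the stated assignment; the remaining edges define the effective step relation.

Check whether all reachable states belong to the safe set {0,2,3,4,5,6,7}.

Safe = {0,2,3,4,5,6,7}
R = {0,1,2,5,6,7}
  0: ✓
  1: ✗ unsafe
  2: ✓
  5: ✓
  6: ✓
  7: ✓
witness against invariant: c·a → 1

Answer: INVARIANT VIOLATED at state 1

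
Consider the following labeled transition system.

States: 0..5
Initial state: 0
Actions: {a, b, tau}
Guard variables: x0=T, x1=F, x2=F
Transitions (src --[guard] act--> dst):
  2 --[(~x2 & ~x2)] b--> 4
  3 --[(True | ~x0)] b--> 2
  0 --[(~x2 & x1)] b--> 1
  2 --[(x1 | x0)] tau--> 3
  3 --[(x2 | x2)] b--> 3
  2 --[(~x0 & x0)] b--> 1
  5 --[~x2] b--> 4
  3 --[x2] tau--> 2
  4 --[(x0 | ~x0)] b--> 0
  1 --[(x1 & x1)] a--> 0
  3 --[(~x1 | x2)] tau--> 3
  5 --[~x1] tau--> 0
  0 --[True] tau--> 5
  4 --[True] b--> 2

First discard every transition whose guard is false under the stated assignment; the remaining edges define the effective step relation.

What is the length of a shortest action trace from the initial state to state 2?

Breadth-first toward 2:
  L0 = {0}
  L1 = {5}
  L2 = {4}
  L3 = {2}
first hit 2 at d=3 via tau·b·b

Answer: 3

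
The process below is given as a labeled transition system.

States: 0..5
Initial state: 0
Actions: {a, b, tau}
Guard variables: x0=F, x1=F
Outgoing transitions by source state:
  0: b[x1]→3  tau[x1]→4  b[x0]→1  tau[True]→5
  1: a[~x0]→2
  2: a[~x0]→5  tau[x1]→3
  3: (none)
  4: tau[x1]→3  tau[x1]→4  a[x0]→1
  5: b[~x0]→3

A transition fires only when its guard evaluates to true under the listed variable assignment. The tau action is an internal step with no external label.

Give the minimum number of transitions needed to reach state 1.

BFS to 1:
  Layer 0: {0}
  Layer 1: {5}
  Layer 2: {3}
1 never appears.

Answer: UNREACHABLE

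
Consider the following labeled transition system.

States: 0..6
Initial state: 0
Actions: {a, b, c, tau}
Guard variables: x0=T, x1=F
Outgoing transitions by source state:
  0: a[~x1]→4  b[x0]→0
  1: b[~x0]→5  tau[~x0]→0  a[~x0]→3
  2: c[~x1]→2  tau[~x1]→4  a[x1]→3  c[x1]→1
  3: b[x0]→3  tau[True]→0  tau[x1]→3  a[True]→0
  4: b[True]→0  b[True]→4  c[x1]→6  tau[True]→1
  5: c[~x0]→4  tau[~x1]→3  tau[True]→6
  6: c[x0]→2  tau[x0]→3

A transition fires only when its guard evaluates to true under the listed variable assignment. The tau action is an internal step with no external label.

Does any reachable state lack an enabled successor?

Answer: DEADLOCK at state 1

Analysis:
R = {0,1,4}
  0: a→4  b→0  [deg 2]
  1: ∅  [no exit]
  4: b→0  b→4  tau→1  [deg 3]
trace reaching 1: a·tau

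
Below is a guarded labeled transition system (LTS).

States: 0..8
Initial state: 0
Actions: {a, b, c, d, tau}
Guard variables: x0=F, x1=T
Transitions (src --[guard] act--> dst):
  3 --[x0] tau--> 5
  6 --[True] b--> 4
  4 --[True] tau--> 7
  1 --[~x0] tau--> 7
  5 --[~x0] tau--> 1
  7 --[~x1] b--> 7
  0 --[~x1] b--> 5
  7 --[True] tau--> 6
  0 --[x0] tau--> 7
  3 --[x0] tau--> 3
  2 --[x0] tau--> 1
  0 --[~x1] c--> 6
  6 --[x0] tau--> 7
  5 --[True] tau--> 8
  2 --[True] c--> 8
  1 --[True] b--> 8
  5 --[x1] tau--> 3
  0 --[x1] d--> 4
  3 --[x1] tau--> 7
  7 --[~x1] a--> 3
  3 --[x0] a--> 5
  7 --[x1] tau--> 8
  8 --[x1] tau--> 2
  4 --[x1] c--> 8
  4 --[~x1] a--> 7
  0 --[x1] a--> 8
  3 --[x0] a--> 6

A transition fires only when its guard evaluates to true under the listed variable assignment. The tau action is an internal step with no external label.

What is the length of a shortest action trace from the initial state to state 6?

Breadth-first toward 6:
  depth 0: {0}
  depth 1: {4,8}
  depth 2: {2,7}
  depth 3: {6}
depth(6)=3, e.g. d·tau·tau

Answer: 3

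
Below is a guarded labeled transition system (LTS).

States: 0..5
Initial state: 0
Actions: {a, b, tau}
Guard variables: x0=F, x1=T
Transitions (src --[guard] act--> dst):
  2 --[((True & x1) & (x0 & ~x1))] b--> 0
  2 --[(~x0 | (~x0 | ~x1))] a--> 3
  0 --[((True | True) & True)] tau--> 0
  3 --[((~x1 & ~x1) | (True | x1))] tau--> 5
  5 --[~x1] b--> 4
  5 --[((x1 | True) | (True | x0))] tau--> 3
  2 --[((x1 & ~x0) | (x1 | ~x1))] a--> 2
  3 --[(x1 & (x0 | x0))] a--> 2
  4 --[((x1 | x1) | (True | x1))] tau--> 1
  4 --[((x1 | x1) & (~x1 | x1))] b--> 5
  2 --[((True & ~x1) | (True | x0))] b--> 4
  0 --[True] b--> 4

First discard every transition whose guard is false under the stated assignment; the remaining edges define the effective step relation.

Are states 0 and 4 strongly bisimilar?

Compute ~ classes (split until stable):
  P[0] = {{0,1,2,3,4,5}}
  P[1] = {{0,4},{1},{2},{3,5}}
  P[2] = {{0},{1},{2},{3,5},{4}}
Fixed point at round 3; 5 class(es).
class of 0: {0}; class of 4: {4}

Answer: NOT BISIMILAR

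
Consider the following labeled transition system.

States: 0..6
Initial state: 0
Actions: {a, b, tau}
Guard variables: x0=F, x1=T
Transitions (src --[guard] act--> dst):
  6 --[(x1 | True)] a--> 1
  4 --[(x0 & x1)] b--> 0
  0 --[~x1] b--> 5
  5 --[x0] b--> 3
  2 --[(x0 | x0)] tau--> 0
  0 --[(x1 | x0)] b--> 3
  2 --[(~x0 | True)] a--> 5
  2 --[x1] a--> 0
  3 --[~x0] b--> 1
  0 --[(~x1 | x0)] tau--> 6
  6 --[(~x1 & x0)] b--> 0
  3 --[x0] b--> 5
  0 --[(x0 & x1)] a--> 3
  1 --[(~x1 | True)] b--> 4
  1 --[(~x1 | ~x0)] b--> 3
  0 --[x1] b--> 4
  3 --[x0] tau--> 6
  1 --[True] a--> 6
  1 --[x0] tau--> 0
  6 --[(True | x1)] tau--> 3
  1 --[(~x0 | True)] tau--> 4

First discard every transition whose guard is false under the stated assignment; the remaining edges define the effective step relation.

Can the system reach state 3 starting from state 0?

Answer: REACHABLE

Analysis:
11 transition(s) survive guard evaluation.
Layer 0: {0}
Layer 1: {3,4}  cumulative {0,3,4}
Layer 2: {1}  cumulative {0,1,3,4}
Layer 3: {6}  cumulative {0,1,3,4,6}
Reach set: {0,1,3,4,6}
Path to 3: b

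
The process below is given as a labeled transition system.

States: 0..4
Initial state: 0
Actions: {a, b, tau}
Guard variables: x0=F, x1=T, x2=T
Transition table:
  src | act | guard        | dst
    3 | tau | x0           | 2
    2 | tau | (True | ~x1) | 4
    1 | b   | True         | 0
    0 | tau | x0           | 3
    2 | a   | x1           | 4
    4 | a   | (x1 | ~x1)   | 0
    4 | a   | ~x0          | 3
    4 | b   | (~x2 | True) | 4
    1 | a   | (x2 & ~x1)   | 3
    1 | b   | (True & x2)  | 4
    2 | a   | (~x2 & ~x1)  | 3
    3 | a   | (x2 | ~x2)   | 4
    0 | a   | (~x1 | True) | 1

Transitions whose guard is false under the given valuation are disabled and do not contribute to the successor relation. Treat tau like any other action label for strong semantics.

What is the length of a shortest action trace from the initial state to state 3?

Answer: 3

Trace:
Breadth-first toward 3:
  Layer 0: {0}
  Layer 1: {1}
  Layer 2: {4}
  Layer 3: {3}
first hit 3 at d=3 via a·b·a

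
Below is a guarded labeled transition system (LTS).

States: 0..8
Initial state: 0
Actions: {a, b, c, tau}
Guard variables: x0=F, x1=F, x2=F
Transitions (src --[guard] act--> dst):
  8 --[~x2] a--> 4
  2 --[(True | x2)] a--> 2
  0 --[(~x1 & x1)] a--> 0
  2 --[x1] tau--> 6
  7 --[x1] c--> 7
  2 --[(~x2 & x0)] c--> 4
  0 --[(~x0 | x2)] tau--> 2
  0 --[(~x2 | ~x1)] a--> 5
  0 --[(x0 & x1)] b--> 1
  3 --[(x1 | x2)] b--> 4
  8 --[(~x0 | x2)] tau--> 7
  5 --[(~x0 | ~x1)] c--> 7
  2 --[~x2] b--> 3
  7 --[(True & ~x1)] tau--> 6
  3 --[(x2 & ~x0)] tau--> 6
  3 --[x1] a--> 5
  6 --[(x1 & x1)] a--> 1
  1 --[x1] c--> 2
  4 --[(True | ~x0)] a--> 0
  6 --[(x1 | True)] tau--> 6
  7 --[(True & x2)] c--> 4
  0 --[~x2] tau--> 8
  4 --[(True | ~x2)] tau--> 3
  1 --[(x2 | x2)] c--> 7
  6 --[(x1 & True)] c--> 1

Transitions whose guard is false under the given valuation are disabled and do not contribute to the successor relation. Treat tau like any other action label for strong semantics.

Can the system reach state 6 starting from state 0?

Answer: REACHABLE

Analysis:
After dropping false guards: 12 live edges.
Layer 0: {0}
Layer 1: {2,5,8}  total {0,2,5,8}
Layer 2: {3,4,7}  total {0,2,3,4,5,7,8}
Layer 3: {6}  total {0,2,3,4,5,6,7,8}
Reach set: {0,2,3,4,5,6,7,8}
trace reaching 6: tau·tau·tau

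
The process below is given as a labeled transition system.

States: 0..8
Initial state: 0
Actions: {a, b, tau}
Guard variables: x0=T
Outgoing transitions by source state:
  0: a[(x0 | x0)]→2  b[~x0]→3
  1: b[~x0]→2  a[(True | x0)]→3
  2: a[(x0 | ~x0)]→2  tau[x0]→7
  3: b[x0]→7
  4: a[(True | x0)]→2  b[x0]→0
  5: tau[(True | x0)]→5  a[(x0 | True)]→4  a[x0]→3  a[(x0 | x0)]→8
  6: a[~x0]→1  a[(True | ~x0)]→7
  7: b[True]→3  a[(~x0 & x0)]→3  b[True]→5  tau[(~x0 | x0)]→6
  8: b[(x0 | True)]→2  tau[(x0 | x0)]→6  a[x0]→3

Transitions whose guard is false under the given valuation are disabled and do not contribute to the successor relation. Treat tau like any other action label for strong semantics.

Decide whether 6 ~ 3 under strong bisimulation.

Bisimulation quotient by refinement:
  round 0: {{0,1,2,3,4,5,6,7,8}}
  round 1: {{0,1,6},{2,5},{3},{4},{7},{8}}
  round 2: {{0},{1},{2},{3},{4},{5},{6},{7},{8}}
9 equivalence class(es) (converged in 3)
6∈{6}, 3∈{3}

Answer: NOT BISIMILAR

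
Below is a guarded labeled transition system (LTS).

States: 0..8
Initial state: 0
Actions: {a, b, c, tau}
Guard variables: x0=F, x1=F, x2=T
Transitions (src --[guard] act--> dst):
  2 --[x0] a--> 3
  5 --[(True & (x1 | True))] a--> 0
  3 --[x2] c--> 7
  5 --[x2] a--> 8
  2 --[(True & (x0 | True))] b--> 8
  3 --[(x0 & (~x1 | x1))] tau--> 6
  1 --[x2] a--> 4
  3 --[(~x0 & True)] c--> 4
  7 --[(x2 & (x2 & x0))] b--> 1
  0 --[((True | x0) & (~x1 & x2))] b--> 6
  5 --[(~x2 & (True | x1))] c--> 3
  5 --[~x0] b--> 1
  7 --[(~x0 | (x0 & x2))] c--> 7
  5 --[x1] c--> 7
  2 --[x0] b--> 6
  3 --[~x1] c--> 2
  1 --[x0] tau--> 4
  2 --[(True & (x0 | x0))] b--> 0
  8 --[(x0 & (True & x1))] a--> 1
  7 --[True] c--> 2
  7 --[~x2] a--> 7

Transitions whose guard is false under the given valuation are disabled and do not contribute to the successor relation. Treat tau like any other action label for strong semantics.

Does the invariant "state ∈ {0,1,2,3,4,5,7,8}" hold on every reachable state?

Allowed set {0,1,2,3,4,5,7,8}
Reach set: {0,6}
  0: ok
  6: outside
reach 6 via b — violates

Answer: INVARIANT VIOLATED at state 6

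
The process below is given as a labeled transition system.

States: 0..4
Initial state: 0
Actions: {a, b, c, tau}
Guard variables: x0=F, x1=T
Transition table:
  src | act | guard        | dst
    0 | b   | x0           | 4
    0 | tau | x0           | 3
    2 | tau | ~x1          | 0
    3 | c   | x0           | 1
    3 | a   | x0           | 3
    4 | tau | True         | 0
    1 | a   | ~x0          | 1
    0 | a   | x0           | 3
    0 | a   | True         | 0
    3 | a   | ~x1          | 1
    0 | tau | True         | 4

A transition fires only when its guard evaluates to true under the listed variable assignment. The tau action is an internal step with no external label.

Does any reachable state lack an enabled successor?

Reachable = {0,4}
  0: a→0  tau→4  [2 out]
  4: tau→0  [1 out]

Answer: DEADLOCK-FREE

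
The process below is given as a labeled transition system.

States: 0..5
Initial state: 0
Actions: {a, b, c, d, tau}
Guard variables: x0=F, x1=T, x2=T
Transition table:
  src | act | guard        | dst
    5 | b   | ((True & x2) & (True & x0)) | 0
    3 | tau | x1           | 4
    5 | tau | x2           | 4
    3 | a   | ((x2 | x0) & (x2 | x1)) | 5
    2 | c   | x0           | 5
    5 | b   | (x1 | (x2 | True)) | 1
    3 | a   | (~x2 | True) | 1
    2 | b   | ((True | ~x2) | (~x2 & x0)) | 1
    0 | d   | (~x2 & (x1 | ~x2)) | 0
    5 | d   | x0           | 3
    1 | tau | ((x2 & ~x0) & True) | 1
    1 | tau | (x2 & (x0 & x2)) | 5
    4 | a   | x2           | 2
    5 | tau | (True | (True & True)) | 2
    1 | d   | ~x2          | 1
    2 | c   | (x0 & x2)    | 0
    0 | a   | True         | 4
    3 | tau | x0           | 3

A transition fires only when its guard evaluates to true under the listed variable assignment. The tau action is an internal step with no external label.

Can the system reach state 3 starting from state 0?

Answer: UNREACHABLE

Analysis:
After dropping false guards: 10 live edges.
Layer 0: {0}
Layer 1: {4}  cumulative {0,4}
Layer 2: {2}  cumulative {0,2,4}
Layer 3: {1}  cumulative {0,1,2,4}
Reach set: {0,1,2,4}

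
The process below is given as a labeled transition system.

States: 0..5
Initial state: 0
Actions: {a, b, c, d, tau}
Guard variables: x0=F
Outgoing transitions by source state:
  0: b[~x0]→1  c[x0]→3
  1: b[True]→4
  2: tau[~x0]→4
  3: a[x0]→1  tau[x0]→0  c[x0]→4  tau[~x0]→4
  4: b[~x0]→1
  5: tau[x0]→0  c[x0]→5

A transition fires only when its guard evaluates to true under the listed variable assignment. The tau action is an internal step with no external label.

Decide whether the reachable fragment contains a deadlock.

R = {0,1,4}
  0: b→1  [deg 1]
  1: b→4  [deg 1]
  4: b→1  [deg 1]

Answer: DEADLOCK-FREE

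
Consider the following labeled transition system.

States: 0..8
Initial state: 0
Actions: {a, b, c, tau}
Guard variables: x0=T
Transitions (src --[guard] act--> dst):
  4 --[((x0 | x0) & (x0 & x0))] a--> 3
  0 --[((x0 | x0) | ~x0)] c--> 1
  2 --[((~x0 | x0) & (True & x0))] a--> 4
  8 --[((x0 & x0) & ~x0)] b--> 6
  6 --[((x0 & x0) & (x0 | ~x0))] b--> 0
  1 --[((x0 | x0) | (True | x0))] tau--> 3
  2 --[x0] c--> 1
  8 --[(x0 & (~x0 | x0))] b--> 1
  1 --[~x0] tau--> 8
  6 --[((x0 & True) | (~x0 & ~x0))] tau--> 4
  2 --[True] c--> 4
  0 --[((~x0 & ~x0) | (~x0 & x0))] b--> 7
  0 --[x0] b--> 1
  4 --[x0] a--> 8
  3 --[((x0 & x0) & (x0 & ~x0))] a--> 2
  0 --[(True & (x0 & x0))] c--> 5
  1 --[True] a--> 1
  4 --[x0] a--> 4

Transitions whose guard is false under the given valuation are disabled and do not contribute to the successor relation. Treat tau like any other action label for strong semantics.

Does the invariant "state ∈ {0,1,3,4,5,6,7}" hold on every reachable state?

Answer: INVARIANT HOLDS

Working:
Inv-set: {0,1,3,4,5,6,7}
Reachable = {0,1,3,5}
  0: ok
  1: ok
  3: ok
  5: ok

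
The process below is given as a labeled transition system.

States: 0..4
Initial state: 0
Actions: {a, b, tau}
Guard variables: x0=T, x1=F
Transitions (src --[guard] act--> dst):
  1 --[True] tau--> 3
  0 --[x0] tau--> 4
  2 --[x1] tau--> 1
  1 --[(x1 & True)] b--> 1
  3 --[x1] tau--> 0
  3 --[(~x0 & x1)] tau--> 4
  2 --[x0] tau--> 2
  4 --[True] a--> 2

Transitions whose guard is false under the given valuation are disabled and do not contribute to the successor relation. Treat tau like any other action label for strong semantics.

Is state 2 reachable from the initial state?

Answer: REACHABLE

Analysis:
Guard filter leaves 4 enabled edge(s).
depth 0: {0}
depth 1: {4}  total {0,4}
depth 2: {2}  total {0,2,4}
R = {0,2,4}
witness 2: tau·a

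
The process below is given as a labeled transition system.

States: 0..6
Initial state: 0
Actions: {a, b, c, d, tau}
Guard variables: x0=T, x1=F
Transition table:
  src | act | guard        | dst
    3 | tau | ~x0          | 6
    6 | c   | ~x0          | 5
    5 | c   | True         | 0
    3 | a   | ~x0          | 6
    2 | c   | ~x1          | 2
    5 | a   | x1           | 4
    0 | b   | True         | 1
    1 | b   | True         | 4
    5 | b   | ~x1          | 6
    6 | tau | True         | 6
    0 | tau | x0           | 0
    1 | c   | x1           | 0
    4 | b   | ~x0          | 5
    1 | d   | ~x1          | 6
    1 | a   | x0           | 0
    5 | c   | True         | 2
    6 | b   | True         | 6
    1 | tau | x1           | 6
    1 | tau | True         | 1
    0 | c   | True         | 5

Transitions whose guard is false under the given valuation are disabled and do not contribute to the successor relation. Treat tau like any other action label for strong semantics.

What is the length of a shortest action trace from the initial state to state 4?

BFS to 4:
  depth 0: {0}
  depth 1: {1,5}
  depth 2: {2,4,6}
4 enters at depth 2; path b·b

Answer: 2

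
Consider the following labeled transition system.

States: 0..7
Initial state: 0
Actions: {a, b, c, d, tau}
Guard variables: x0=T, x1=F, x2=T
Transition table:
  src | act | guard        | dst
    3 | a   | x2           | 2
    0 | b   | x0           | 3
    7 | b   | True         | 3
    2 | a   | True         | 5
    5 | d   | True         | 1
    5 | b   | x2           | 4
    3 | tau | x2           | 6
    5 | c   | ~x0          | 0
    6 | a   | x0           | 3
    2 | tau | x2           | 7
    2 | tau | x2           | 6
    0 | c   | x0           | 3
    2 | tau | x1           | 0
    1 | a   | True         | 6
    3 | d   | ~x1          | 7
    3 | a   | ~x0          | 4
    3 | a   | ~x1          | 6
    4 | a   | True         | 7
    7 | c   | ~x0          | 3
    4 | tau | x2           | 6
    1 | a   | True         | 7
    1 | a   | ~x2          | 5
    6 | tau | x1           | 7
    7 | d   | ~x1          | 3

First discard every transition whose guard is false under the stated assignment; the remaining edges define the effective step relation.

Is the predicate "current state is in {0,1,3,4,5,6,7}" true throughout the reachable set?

Safe = {0,1,3,4,5,6,7}
Reach set: {0,1,2,3,4,5,6,7}
  0: safe
  1: safe
  2: VIOLATES
  3: safe
  4: safe
  5: safe
  6: safe
  7: safe
counterexample path to 2: b·a

Answer: INVARIANT VIOLATED at state 2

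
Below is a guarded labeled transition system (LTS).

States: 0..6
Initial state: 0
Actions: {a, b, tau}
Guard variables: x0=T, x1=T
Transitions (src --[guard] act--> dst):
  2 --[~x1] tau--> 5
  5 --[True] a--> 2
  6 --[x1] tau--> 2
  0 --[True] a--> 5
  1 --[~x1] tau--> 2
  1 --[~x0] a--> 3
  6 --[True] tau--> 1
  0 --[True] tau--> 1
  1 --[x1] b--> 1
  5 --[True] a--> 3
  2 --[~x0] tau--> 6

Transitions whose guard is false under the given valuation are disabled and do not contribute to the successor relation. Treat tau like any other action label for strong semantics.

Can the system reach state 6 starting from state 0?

Answer: UNREACHABLE

Working:
Guard filter leaves 7 enabled edge(s).
depth 0: {0}
depth 1: {1,5}  total {0,1,5}
depth 2: {2,3}  total {0,1,2,3,5}
Reachable = {0,1,2,3,5}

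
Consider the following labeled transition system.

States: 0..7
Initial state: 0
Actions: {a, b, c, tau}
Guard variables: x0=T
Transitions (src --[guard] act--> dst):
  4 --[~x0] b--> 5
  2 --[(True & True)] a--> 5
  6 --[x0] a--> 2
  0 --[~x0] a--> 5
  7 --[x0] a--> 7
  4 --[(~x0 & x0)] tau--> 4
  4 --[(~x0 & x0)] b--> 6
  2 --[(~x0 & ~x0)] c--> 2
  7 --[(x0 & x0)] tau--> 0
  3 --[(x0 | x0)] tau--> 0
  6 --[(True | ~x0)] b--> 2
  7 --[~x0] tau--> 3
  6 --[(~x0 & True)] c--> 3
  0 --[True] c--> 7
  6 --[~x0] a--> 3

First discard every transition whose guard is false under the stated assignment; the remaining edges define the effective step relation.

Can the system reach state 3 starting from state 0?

After dropping false guards: 7 live edges.
depth 0: {0}
depth 1: {7}  total {0,7}
Reachable = {0,7}

Answer: UNREACHABLE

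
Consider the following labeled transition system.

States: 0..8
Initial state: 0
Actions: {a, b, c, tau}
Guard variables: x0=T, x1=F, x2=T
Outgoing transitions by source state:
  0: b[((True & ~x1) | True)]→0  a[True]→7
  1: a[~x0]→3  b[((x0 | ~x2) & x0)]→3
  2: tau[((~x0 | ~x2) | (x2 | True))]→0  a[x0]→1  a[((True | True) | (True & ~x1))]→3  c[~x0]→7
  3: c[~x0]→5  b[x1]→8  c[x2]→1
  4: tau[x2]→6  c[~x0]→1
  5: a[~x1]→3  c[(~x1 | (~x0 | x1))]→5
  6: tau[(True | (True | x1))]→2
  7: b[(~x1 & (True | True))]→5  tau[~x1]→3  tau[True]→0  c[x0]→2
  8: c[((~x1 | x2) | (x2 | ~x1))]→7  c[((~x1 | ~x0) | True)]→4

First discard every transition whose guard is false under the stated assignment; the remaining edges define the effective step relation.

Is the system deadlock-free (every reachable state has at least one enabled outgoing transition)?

Answer: DEADLOCK-FREE

Working:
Reach set: {0,1,2,3,5,7}
  0: a→7  b→0  [2 out]
  1: b→3  [1 out]
  2: a→1  a→3  tau→0  [3 out]
  3: c→1  [1 out]
  5: a→3  c→5  [2 out]
  7: b→5  c→2  tau→0  tau→3  [4 out]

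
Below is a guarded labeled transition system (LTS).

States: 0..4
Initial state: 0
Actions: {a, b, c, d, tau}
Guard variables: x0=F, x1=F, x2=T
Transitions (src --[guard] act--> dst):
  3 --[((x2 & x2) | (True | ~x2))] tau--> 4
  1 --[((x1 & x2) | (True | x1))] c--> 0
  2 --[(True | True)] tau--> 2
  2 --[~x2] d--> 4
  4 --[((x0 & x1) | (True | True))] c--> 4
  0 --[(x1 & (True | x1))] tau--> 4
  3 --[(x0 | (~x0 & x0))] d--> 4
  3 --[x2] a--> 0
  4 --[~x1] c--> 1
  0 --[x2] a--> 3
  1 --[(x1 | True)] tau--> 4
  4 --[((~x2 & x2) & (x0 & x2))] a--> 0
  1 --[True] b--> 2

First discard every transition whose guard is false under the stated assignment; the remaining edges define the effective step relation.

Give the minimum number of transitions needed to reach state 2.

Answer: 4

Analysis:
Layered search for 2:
  L0 = {0}
  L1 = {3}
  L2 = {4}
  L3 = {1}
  L4 = {2}
depth(2)=4, e.g. a·tau·c·b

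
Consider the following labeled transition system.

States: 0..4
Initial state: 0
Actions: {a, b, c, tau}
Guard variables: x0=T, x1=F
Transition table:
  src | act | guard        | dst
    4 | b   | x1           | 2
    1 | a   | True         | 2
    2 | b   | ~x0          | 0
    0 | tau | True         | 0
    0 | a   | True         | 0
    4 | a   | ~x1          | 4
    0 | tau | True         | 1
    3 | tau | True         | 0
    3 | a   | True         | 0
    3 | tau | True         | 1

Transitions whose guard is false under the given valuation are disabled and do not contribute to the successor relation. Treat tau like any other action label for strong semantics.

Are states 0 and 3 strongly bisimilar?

Compute ~ classes (split until stable):
  P[0] = {{0,1,2,3,4}}
  P[1] = {{0,3},{1,4},{2}}
  P[2] = {{0,3},{1},{2},{4}}
4 equivalence class(es) (converged in 3)
0∈{0,3}, 3∈{0,3}

Answer: BISIMILAR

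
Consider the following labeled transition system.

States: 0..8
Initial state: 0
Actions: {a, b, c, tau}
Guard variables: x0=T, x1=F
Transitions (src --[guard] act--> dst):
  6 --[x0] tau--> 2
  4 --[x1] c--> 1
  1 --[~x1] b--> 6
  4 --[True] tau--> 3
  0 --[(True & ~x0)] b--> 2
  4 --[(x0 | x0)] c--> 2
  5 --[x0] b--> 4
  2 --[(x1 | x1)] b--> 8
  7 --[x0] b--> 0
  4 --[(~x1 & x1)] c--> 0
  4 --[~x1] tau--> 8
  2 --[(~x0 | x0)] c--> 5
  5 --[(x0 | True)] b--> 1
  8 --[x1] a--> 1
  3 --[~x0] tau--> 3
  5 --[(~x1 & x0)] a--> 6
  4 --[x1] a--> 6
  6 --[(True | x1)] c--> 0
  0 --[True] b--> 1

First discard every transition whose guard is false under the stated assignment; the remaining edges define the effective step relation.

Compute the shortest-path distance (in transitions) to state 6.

BFS to 6:
  L0 = {0}
  L1 = {1}
  L2 = {6}
6 enters at depth 2; path b·b

Answer: 2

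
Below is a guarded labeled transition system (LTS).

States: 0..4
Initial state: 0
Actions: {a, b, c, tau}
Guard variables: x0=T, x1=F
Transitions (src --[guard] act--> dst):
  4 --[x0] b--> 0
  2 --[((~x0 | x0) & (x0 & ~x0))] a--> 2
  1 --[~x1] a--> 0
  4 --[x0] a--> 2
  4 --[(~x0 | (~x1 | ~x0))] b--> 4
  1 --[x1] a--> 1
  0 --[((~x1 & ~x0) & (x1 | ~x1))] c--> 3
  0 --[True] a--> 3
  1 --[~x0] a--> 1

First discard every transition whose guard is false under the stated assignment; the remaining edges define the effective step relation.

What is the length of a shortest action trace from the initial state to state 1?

Breadth-first toward 1:
  Layer 0: {0}
  Layer 1: {3}
1 never appears.

Answer: UNREACHABLE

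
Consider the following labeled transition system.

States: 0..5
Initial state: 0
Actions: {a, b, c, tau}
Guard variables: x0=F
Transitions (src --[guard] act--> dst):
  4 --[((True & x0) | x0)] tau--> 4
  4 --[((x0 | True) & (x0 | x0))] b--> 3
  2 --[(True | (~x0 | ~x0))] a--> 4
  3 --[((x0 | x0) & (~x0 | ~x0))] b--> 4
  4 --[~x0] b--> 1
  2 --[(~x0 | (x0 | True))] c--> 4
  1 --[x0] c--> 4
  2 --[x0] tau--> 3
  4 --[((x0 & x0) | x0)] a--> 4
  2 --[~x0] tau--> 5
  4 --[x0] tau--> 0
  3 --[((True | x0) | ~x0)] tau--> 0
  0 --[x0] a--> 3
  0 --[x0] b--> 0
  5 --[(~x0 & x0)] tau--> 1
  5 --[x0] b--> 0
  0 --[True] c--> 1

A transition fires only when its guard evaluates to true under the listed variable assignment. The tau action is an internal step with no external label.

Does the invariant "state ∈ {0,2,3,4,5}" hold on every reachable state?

Inv-set: {0,2,3,4,5}
R = {0,1}
  0: safe
  1: VIOLATES
reach 1 via c — violates

Answer: INVARIANT VIOLATED at state 1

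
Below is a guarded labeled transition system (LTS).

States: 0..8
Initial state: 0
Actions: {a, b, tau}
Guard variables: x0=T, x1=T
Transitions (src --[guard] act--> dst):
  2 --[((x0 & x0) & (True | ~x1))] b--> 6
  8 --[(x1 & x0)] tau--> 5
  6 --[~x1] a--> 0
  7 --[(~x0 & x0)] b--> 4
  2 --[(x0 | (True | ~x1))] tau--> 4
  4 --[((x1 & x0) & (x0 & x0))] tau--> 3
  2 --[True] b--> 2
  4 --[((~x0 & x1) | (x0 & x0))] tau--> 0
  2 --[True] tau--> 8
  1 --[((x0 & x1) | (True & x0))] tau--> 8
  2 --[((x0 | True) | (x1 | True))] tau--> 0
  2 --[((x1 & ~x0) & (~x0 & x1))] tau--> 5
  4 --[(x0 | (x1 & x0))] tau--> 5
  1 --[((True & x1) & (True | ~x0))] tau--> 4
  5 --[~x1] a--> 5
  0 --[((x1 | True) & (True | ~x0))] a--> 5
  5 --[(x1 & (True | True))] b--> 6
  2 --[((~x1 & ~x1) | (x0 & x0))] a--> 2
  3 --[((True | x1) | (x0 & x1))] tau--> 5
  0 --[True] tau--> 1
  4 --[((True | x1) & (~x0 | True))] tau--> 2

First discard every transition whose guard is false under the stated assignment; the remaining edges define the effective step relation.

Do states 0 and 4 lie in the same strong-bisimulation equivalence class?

Refine partition for ~:
  round 0: {{0,1,2,3,4,5,6,7,8}}
  round 1: {{0},{1,3,4,8},{2},{5},{6,7}}
  round 2: {{0},{1},{2},{3,8},{4},{5},{6,7}}
Fixed point at round 3; 7 class(es).
class of 0: {0}; class of 4: {4}

Answer: NOT BISIMILAR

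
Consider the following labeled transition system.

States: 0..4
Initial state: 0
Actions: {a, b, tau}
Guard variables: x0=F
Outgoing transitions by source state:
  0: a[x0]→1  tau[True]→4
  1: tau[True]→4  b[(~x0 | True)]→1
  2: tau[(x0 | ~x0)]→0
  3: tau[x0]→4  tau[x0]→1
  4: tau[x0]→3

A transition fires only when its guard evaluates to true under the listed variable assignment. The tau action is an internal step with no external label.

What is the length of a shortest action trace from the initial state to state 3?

Answer: UNREACHABLE

Working:
Layered search for 3:
  depth 0: {0}
  depth 1: {4}
3 never appears.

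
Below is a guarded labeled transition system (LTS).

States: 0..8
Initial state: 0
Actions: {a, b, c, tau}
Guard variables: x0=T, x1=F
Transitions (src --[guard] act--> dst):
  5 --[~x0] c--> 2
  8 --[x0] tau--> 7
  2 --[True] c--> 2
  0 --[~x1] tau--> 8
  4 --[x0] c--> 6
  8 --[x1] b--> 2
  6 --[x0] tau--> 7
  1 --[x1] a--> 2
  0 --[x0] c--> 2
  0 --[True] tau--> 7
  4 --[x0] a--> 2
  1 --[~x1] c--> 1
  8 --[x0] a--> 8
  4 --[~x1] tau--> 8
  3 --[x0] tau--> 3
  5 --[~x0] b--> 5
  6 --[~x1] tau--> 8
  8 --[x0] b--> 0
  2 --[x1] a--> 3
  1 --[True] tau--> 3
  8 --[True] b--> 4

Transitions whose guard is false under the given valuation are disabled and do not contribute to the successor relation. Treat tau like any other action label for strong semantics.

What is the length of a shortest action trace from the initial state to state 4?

Breadth-first toward 4:
  Layer 0: {0}
  Layer 1: {2,7,8}
  Layer 2: {4}
first hit 4 at d=2 via tau·b

Answer: 2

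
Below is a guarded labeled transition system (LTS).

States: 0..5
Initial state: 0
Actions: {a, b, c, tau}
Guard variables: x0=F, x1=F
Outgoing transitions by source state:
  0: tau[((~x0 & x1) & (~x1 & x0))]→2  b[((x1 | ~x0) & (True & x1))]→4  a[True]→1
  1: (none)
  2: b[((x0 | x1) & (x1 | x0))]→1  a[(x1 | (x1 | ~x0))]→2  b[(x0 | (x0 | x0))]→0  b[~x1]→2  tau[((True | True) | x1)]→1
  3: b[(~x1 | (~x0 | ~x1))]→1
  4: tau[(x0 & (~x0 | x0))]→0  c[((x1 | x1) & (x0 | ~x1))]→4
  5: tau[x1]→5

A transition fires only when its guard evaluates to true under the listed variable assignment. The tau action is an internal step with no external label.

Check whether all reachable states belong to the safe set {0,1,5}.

Inv-set: {0,1,5}
R = {0,1}
  0: ✓
  1: ✓

Answer: INVARIANT HOLDS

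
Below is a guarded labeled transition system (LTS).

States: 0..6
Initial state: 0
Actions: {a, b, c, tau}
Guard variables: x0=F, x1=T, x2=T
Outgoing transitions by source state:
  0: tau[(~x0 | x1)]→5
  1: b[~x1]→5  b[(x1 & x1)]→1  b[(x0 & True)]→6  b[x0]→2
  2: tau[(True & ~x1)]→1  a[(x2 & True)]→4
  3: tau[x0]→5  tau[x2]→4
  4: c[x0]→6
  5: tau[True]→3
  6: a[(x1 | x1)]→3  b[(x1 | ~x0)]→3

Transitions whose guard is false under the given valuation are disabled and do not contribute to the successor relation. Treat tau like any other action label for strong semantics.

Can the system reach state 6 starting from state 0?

Answer: UNREACHABLE

Trace:
After dropping false guards: 7 live edges.
Layer 0: {0}
Layer 1: {5}  total {0,5}
Layer 2: {3}  total {0,3,5}
Layer 3: {4}  total {0,3,4,5}
R = {0,3,4,5}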